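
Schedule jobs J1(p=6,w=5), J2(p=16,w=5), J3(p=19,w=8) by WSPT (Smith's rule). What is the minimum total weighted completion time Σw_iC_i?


WSPT order (by p/w): J1 → J3 → J2
  J1: C=6, w·C=5×6=30
  J3: C=25, w·C=8×25=200
  J2: C=41, w·C=5×41=205
Σ w·C = 435
= 435


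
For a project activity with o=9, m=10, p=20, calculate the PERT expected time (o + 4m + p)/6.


te = (o + 4m + p) / 6
= (9 + 4×10 + 20) / 6
= (9 + 40 + 20) / 6
= 69 / 6
= 11.50


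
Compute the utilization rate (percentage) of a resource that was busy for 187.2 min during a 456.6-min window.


Utilization = busy / total × 100
= 187.2 / 456.6 × 100
= 41.0%


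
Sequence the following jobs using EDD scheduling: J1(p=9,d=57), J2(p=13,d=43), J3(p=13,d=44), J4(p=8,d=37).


EDD: sort by earliest due date
  J4: d=37, p=8
  J2: d=43, p=13
  J3: d=44, p=13
  J1: d=57, p=9
Order: J4 → J2 → J3 → J1


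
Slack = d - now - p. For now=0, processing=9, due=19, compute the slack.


Slack = due - current_time - processing
= 19 - 0 - 9
= 10


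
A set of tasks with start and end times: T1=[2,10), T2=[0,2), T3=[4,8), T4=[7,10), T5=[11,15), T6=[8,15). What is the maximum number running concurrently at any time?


Check each time point for overlaps:
  t=7: 3 tasks active (T1, T3, T4)
Max concurrent = 3


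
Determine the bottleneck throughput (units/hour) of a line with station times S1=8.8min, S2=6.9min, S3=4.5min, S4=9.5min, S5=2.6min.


Bottleneck = longest station time
Station times: [8.8, 6.9, 4.5, 9.5, 2.6]
Max = 9.5 min
Rate = 60 / 9.5
= 6.32 units/hour (bottleneck: 9.5min)


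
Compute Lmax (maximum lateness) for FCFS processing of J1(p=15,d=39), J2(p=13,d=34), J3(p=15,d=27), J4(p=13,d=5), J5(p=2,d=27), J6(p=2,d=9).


Lateness per job (L = C - d):
  J1: C=15, d=39, L=-24
  J2: C=28, d=34, L=-6
  J3: C=43, d=27, L=16
  J4: C=56, d=5, L=51
  J5: C=58, d=27, L=31
  J6: C=60, d=9, L=51
Lmax = max(-24, -6, 16, 51, 31, 51)
= 51


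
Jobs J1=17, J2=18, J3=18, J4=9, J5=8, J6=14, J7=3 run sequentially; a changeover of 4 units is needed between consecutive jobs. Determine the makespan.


Makespan = Σ processing + (n-1) × setup
= (17 + 18 + 18 + 9 + 8 + 14 + 3) + (7-1)×4
= 87 + 24
= 111 time units


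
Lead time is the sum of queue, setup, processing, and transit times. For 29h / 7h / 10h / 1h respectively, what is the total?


Lead time = queue + setup + processing + transit
= 29 + 7 + 10 + 1
= 47 hours


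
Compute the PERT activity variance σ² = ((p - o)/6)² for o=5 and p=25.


σ² = ((p - o) / 6)² = (p - o)² / 36
= (25 - 5)² / 36
= 20² / 36
= 400 / 36
= 11.1111


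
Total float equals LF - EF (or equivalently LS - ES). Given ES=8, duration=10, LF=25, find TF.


EF = ES + duration = 8 + 10 = 18
LS = LF - duration = 25 - 10 = 15
Total Float = LF - EF = 25 - 18
(or LS - ES = 15 - 8)
= 7


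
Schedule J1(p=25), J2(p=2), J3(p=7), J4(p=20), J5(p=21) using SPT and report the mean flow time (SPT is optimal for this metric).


SPT order: J2 → J3 → J4 → J5 → J1
Completion times:
  J2: C=2
  J3: C=9
  J4: C=29
  J5: C=50
  J1: C=75
Sum = 165, n = 5
Mean flow = 165/5
= 33.00


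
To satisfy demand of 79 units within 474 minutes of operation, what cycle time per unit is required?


Cycle time = available time / demand
= 474 / 79
= 6.00 min/unit


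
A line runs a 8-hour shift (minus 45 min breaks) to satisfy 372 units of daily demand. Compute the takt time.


Available = 8×60 - 45 = 435 min
Takt time = 435 / 372
= 1.17 min/unit


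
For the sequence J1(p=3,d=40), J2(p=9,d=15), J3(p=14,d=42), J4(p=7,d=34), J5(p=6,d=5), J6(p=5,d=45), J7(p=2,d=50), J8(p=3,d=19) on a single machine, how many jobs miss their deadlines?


Completion vs due date:
  J1: C=3, d=40 → on time
  J2: C=12, d=15 → on time
  J3: C=26, d=42 → on time
  J4: C=33, d=34 → on time
  J5: C=39, d=5 → TARDY
  J6: C=44, d=45 → on time
  J7: C=46, d=50 → on time
  J8: C=49, d=19 → TARDY
Tardy jobs: J5, J8
Count = 2


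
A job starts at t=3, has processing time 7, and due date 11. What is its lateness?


Completion = 3 + 7 = 10
Lateness = C - d = 10 - 11
= -1


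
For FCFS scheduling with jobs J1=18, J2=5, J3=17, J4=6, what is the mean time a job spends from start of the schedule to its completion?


Completion times:
  J1: completes at 18
  J2: completes at 23
  J3: completes at 40
  J4: completes at 46
Sum = 127
Average = 127/4
= 31.75


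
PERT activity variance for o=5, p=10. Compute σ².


σ² = ((p - o) / 6)² = (p - o)² / 36
= (10 - 5)² / 36
= 5² / 36
= 25 / 36
= 0.6944


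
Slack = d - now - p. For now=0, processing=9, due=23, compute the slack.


Slack = due - current_time - processing
= 23 - 0 - 9
= 14


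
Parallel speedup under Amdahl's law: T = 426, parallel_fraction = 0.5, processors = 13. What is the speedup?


Amdahl's law: T_p = T × ((1-p) + p/N)
= 426 × ((1-0.5) + 0.5/13)
= 426 × (0.50 + 0.0385)
= 426 × 0.5385
= 229.38
Speedup = 426/229.38
= 1.86×


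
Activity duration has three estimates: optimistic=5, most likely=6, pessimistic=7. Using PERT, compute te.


te = (o + 4m + p) / 6
= (5 + 4×6 + 7) / 6
= (5 + 24 + 7) / 6
= 36 / 6
= 6.00


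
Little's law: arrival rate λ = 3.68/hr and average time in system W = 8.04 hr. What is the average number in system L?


Little's law: L = λ × W
= 3.68 × 8.04
= 29.59


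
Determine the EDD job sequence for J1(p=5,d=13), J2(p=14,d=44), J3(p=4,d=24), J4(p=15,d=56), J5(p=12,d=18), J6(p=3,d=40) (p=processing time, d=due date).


EDD: sort by earliest due date
  J1: d=13, p=5
  J5: d=18, p=12
  J3: d=24, p=4
  J6: d=40, p=3
  J2: d=44, p=14
  J4: d=56, p=15
Order: J1 → J5 → J3 → J6 → J2 → J4


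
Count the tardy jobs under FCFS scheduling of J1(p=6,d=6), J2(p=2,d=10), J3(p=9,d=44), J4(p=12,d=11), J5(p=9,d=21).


Completion vs due date:
  J1: C=6, d=6 → on time
  J2: C=8, d=10 → on time
  J3: C=17, d=44 → on time
  J4: C=29, d=11 → TARDY
  J5: C=38, d=21 → TARDY
Tardy jobs: J4, J5
Count = 2


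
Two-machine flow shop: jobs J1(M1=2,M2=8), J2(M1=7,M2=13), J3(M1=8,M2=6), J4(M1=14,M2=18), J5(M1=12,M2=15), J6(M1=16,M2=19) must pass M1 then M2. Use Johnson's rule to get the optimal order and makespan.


Johnson's rule:
Group 1 (M1≤M2, sort by M1): ['J1', 'J2', 'J5', 'J4', 'J6']
Group 2 (M1>M2, sort desc M2): ['J3']
Sequence: J1 → J2 → J5 → J4 → J6 → J3
Makespan calculation:
  J1: M1 done=2, M2 done=10
  J2: M1 done=9, M2 done=23
  J5: M1 done=21, M2 done=38
  J4: M1 done=35, M2 done=56
  J6: M1 done=51, M2 done=75
  J3: M1 done=59, M2 done=81
= Sequence: J1 → J2 → J5 → J4 → J6 → J3, Makespan: 81


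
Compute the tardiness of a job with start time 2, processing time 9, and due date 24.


Completion = start + processing = 2 + 9 = 11
Tardiness = max(0, C - d) = max(0, 11 - 24)
= max(0, -13)
= 0


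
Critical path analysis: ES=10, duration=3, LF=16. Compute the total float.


EF = ES + duration = 10 + 3 = 13
LS = LF - duration = 16 - 3 = 13
Total Float = LF - EF = 16 - 13
(or LS - ES = 13 - 10)
= 3


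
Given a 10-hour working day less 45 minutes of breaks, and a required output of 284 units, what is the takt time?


Available = 10×60 - 45 = 555 min
Takt time = 555 / 284
= 1.95 min/unit


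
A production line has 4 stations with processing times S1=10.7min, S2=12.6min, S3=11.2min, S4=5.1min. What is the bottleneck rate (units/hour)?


Bottleneck = longest station time
Station times: [10.7, 12.6, 11.2, 5.1]
Max = 12.6 min
Rate = 60 / 12.6
= 4.76 units/hour (bottleneck: 12.6min)


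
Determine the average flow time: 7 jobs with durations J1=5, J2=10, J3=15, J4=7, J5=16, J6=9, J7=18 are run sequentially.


Completion times:
  J1: completes at 5
  J2: completes at 15
  J3: completes at 30
  J4: completes at 37
  J5: completes at 53
  J6: completes at 62
  J7: completes at 80
Sum = 282
Average = 282/7
= 40.29


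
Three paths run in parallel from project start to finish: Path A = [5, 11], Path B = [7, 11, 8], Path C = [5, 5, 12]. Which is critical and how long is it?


Path A: 5 + 11 = 16
Path B: 7 + 11 + 8 = 26
Path C: 5 + 5 + 12 = 22
Critical path = longest = max(16, 26, 22)
= 26 (Path B)


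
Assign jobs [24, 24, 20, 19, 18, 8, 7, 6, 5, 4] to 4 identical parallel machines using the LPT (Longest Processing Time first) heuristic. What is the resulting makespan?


Jobs (LPT sorted): [24, 24, 20, 19, 18, 8, 7, 6, 5, 4]
Machines: 4
  J=24 → Machine 1 (load: 0+24=24)
  J=24 → Machine 2 (load: 0+24=24)
  J=20 → Machine 3 (load: 0+20=20)
  J=19 → Machine 4 (load: 0+19=19)
  J=18 → Machine 4 (load: 19+18=37)
  J=8 → Machine 3 (load: 20+8=28)
  J=7 → Machine 1 (load: 24+7=31)
  J=6 → Machine 2 (load: 24+6=30)
  J=5 → Machine 3 (load: 28+5=33)
  J=4 → Machine 2 (load: 30+4=34)
Machine loads: [31, 34, 33, 37]
Makespan = max = 37 time units


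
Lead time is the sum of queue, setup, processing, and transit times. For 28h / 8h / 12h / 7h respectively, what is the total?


Lead time = queue + setup + processing + transit
= 28 + 8 + 12 + 7
= 55 hours


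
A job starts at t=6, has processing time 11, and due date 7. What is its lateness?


Completion = 6 + 11 = 17
Lateness = C - d = 17 - 7
= 10


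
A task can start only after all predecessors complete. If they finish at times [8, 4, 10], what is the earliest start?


ES = max of all predecessor completion times
Predecessors: [8, 4, 10]
ES = max(8, 4, 10)
= 10


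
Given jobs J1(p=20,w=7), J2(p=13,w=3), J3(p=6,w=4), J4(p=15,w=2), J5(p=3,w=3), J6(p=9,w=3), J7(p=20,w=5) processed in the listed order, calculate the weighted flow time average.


Completion times:
  J1: C=20, w×C=7×20=140
  J2: C=33, w×C=3×33=99
  J3: C=39, w×C=4×39=156
  J4: C=54, w×C=2×54=108
  J5: C=57, w×C=3×57=171
  J6: C=66, w×C=3×66=198
  J7: C=86, w×C=5×86=430
Sum w×C = 1302
Sum w = 27
Weighted avg = 1302/27
= 48.22


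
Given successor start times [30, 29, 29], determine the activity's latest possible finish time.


LF = min of all successor start times
Successors start at: [30, 29, 29]
LF = min(30, 29, 29)
= 29


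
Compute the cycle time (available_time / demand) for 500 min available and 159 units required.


Cycle time = available time / demand
= 500 / 159
= 3.14 min/unit


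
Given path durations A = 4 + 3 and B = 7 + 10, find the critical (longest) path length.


Path A: 4 + 3 = 7
Path B: 7 + 10 = 17
Critical path = longest = max(7, 17)
= 17 (Path B)


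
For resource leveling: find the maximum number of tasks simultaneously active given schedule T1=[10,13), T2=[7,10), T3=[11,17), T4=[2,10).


Check each time point for overlaps:
  t=7: 2 tasks active (T2, T4)
Max concurrent = 2


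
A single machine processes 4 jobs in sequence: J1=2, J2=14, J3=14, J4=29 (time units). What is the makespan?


Sequential makespan: sum all processing times
= 2 + 14 + 14 + 29
= 59 time units


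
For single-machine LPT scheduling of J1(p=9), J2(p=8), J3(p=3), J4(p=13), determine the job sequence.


LPT: sort by longest processing time first
  J4: p=13
  J1: p=9
  J2: p=8
  J3: p=3
Order: J4 → J1 → J2 → J3


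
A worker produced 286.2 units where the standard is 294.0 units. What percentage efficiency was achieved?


Efficiency = (actual / standard) × 100
= (286.2 / 294.0) × 100
= 97.3%


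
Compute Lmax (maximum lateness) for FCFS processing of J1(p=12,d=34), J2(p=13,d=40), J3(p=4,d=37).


Lateness per job (L = C - d):
  J1: C=12, d=34, L=-22
  J2: C=25, d=40, L=-15
  J3: C=29, d=37, L=-8
Lmax = max(-22, -15, -8)
= -8


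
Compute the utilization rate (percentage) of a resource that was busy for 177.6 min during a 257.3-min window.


Utilization = busy / total × 100
= 177.6 / 257.3 × 100
= 69.0%


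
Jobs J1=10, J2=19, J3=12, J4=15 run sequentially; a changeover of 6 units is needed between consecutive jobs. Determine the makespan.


Makespan = Σ processing + (n-1) × setup
= (10 + 19 + 12 + 15) + (4-1)×6
= 56 + 18
= 74 time units


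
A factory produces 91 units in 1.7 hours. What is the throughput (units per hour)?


Throughput = units / time
= 91 / 1.7
= 53.5 units/hour


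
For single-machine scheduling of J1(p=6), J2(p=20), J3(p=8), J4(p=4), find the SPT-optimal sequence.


SPT: sort by shortest processing time
  J4: p=4
  J1: p=6
  J3: p=8
  J2: p=20
Order: J4 → J1 → J3 → J2


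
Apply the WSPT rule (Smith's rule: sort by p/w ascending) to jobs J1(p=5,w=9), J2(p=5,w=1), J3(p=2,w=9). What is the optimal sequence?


WSPT (Smith's rule): sort by p/w ascending
  J3: p/w = 2/9 = 0.222
  J1: p/w = 5/9 = 0.556
  J2: p/w = 5/1 = 5.000
Order: J3 → J1 → J2


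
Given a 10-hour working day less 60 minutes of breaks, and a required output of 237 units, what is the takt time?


Available = 10×60 - 60 = 540 min
Takt time = 540 / 237
= 2.28 min/unit


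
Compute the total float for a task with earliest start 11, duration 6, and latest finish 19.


EF = ES + duration = 11 + 6 = 17
LS = LF - duration = 19 - 6 = 13
Total Float = LF - EF = 19 - 17
(or LS - ES = 13 - 11)
= 2


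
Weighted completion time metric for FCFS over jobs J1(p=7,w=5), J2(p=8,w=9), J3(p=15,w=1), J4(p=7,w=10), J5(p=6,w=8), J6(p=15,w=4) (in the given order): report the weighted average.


Completion times:
  J1: C=7, w×C=5×7=35
  J2: C=15, w×C=9×15=135
  J3: C=30, w×C=1×30=30
  J4: C=37, w×C=10×37=370
  J5: C=43, w×C=8×43=344
  J6: C=58, w×C=4×58=232
Sum w×C = 1146
Sum w = 37
Weighted avg = 1146/37
= 30.97


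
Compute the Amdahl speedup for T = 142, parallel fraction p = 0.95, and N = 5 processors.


Amdahl's law: T_p = T × ((1-p) + p/N)
= 142 × ((1-0.95) + 0.95/5)
= 142 × (0.05 + 0.1900)
= 142 × 0.2400
= 34.08
Speedup = 142/34.08
= 4.17×


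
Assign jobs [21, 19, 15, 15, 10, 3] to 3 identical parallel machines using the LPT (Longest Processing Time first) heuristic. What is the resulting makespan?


Jobs (LPT sorted): [21, 19, 15, 15, 10, 3]
Machines: 3
  J=21 → Machine 1 (load: 0+21=21)
  J=19 → Machine 2 (load: 0+19=19)
  J=15 → Machine 3 (load: 0+15=15)
  J=15 → Machine 3 (load: 15+15=30)
  J=10 → Machine 2 (load: 19+10=29)
  J=3 → Machine 1 (load: 21+3=24)
Machine loads: [24, 29, 30]
Makespan = max = 30 time units


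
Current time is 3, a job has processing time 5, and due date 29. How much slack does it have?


Slack = due - current_time - processing
= 29 - 3 - 5
= 21


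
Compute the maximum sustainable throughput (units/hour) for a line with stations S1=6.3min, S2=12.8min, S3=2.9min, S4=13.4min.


Bottleneck = longest station time
Station times: [6.3, 12.8, 2.9, 13.4]
Max = 13.4 min
Rate = 60 / 13.4
= 4.48 units/hour (bottleneck: 13.4min)


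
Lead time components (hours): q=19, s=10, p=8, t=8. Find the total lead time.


Lead time = queue + setup + processing + transit
= 19 + 10 + 8 + 8
= 45 hours


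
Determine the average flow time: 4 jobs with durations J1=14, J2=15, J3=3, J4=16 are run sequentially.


Completion times:
  J1: completes at 14
  J2: completes at 29
  J3: completes at 32
  J4: completes at 48
Sum = 123
Average = 123/4
= 30.75


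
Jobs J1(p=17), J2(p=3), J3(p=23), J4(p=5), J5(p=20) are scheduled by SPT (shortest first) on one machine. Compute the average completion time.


SPT order: J2 → J4 → J1 → J5 → J3
Completion times:
  J2: C=3
  J4: C=8
  J1: C=25
  J5: C=45
  J3: C=68
Sum = 149, n = 5
Mean flow = 149/5
= 29.80


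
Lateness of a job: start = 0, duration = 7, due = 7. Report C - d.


Completion = 0 + 7 = 7
Lateness = C - d = 7 - 7
= 0


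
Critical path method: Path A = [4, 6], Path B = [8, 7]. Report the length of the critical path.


Path A: 4 + 6 = 10
Path B: 8 + 7 = 15
Critical path = longest = max(10, 15)
= 15 (Path B)


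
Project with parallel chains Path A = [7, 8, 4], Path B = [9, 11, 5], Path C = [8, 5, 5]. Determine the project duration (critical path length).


Path A: 7 + 8 + 4 = 19
Path B: 9 + 11 + 5 = 25
Path C: 8 + 5 + 5 = 18
Critical path = longest = max(19, 25, 18)
= 25 (Path B)


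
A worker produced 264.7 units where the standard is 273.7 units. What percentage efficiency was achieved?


Efficiency = (actual / standard) × 100
= (264.7 / 273.7) × 100
= 96.7%


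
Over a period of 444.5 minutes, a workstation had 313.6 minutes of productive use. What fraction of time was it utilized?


Utilization = busy / total × 100
= 313.6 / 444.5 × 100
= 70.6%


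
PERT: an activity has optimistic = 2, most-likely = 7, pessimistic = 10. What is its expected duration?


te = (o + 4m + p) / 6
= (2 + 4×7 + 10) / 6
= (2 + 28 + 10) / 6
= 40 / 6
= 6.67


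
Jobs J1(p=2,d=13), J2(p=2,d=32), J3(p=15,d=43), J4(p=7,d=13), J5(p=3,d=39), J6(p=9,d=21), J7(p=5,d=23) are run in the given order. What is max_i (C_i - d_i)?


Lateness per job (L = C - d):
  J1: C=2, d=13, L=-11
  J2: C=4, d=32, L=-28
  J3: C=19, d=43, L=-24
  J4: C=26, d=13, L=13
  J5: C=29, d=39, L=-10
  J6: C=38, d=21, L=17
  J7: C=43, d=23, L=20
Lmax = max(-11, -28, -24, 13, -10, 17, 20)
= 20


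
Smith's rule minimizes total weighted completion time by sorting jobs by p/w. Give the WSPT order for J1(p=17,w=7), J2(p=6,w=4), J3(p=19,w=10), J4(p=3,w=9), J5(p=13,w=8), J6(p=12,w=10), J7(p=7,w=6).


WSPT (Smith's rule): sort by p/w ascending
  J4: p/w = 3/9 = 0.333
  J7: p/w = 7/6 = 1.167
  J6: p/w = 12/10 = 1.200
  J2: p/w = 6/4 = 1.500
  J5: p/w = 13/8 = 1.625
  J3: p/w = 19/10 = 1.900
  J1: p/w = 17/7 = 2.429
Order: J4 → J7 → J6 → J2 → J5 → J3 → J1


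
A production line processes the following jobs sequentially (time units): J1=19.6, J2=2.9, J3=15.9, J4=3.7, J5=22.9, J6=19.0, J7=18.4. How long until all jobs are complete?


Sequential makespan: sum all processing times
= 19.6 + 2.9 + 15.9 + 3.7 + 22.9 + 19.0 + 18.4
= 102.4 time units


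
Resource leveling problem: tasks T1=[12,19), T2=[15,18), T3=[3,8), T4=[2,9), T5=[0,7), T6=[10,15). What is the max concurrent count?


Check each time point for overlaps:
  t=3: 3 tasks active (T3, T4, T5)
Max concurrent = 3


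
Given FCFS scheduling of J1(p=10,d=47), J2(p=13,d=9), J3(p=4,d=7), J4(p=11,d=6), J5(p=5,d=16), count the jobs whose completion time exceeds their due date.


Completion vs due date:
  J1: C=10, d=47 → on time
  J2: C=23, d=9 → TARDY
  J3: C=27, d=7 → TARDY
  J4: C=38, d=6 → TARDY
  J5: C=43, d=16 → TARDY
Tardy jobs: J2, J3, J4, J5
Count = 4


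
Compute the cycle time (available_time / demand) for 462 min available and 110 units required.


Cycle time = available time / demand
= 462 / 110
= 4.20 min/unit


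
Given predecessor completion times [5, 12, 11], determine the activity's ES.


ES = max of all predecessor completion times
Predecessors: [5, 12, 11]
ES = max(5, 12, 11)
= 12


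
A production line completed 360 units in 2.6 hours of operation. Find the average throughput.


Throughput = units / time
= 360 / 2.6
= 138.5 units/hour


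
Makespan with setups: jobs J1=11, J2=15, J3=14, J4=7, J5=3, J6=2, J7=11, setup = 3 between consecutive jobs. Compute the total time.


Makespan = Σ processing + (n-1) × setup
= (11 + 15 + 14 + 7 + 3 + 2 + 11) + (7-1)×3
= 63 + 18
= 81 time units


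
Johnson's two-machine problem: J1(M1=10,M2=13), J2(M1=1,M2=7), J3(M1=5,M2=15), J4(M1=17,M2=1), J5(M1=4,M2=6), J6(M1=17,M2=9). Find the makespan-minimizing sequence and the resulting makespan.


Johnson's rule:
Group 1 (M1≤M2, sort by M1): ['J2', 'J5', 'J3', 'J1']
Group 2 (M1>M2, sort desc M2): ['J6', 'J4']
Sequence: J2 → J5 → J3 → J1 → J6 → J4
Makespan calculation:
  J2: M1 done=1, M2 done=8
  J5: M1 done=5, M2 done=14
  J3: M1 done=10, M2 done=29
  J1: M1 done=20, M2 done=42
  J6: M1 done=37, M2 done=51
  J4: M1 done=54, M2 done=55
= Sequence: J2 → J5 → J3 → J1 → J6 → J4, Makespan: 55


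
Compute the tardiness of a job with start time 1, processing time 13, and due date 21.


Completion = start + processing = 1 + 13 = 14
Tardiness = max(0, C - d) = max(0, 14 - 21)
= max(0, -7)
= 0


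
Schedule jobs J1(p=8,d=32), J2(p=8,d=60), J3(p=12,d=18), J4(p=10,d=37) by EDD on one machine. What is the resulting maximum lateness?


EDD order: J3 → J1 → J4 → J2
Completion and lateness:
  J3: C=12, d=18, L=12-18=-6
  J1: C=20, d=32, L=20-32=-12
  J4: C=30, d=37, L=30-37=-7
  J2: C=38, d=60, L=38-60=-22
Lmax = max(-6, -12, -7, -22)
= -6


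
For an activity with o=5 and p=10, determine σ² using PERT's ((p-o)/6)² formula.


σ² = ((p - o) / 6)² = (p - o)² / 36
= (10 - 5)² / 36
= 5² / 36
= 25 / 36
= 0.6944


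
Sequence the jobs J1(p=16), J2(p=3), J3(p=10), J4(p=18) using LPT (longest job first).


LPT: sort by longest processing time first
  J4: p=18
  J1: p=16
  J3: p=10
  J2: p=3
Order: J4 → J1 → J3 → J2


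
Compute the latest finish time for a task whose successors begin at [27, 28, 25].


LF = min of all successor start times
Successors start at: [27, 28, 25]
LF = min(27, 28, 25)
= 25


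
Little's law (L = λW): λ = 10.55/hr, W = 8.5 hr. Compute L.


Little's law: L = λ × W
= 10.55 × 8.5
= 89.68


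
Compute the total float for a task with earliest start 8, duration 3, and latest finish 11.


EF = ES + duration = 8 + 3 = 11
LS = LF - duration = 11 - 3 = 8
Total Float = LF - EF = 11 - 11
(or LS - ES = 8 - 8)
= 0


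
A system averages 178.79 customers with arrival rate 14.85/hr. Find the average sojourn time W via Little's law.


Little's law: L = λW → W = L / λ
= 178.79 / 14.85
= 12.04 hours


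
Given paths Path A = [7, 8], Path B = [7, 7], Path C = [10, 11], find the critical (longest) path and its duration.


Path A: 7 + 8 = 15
Path B: 7 + 7 = 14
Path C: 10 + 11 = 21
Critical path = longest = max(15, 14, 21)
= 21 (Path C)


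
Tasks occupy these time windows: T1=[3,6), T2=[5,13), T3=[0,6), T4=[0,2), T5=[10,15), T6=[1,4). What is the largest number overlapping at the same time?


Check each time point for overlaps:
  t=1: 3 tasks active (T3, T4, T6)
Max concurrent = 3


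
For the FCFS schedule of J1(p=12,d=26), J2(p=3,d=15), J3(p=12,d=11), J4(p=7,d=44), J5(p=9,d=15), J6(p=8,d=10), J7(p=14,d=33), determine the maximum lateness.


Lateness per job (L = C - d):
  J1: C=12, d=26, L=-14
  J2: C=15, d=15, L=0
  J3: C=27, d=11, L=16
  J4: C=34, d=44, L=-10
  J5: C=43, d=15, L=28
  J6: C=51, d=10, L=41
  J7: C=65, d=33, L=32
Lmax = max(-14, 0, 16, -10, 28, 41, 32)
= 41


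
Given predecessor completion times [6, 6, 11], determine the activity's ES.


ES = max of all predecessor completion times
Predecessors: [6, 6, 11]
ES = max(6, 6, 11)
= 11


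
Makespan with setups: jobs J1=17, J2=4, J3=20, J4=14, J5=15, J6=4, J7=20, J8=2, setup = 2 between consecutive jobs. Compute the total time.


Makespan = Σ processing + (n-1) × setup
= (17 + 4 + 20 + 14 + 15 + 4 + 20 + 2) + (8-1)×2
= 96 + 14
= 110 time units


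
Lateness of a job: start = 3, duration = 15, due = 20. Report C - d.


Completion = 3 + 15 = 18
Lateness = C - d = 18 - 20
= -2


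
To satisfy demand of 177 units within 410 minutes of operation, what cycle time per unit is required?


Cycle time = available time / demand
= 410 / 177
= 2.32 min/unit


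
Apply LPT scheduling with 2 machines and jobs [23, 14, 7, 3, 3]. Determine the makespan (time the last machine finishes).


Jobs (LPT sorted): [23, 14, 7, 3, 3]
Machines: 2
  J=23 → Machine 1 (load: 0+23=23)
  J=14 → Machine 2 (load: 0+14=14)
  J=7 → Machine 2 (load: 14+7=21)
  J=3 → Machine 2 (load: 21+3=24)
  J=3 → Machine 1 (load: 23+3=26)
Machine loads: [26, 24]
Makespan = max = 26 time units


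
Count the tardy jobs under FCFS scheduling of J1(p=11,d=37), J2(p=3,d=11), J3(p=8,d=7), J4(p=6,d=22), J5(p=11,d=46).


Completion vs due date:
  J1: C=11, d=37 → on time
  J2: C=14, d=11 → TARDY
  J3: C=22, d=7 → TARDY
  J4: C=28, d=22 → TARDY
  J5: C=39, d=46 → on time
Tardy jobs: J2, J3, J4
Count = 3


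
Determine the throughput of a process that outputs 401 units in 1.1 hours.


Throughput = units / time
= 401 / 1.1
= 364.5 units/hour


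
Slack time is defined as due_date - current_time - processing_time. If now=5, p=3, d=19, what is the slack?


Slack = due - current_time - processing
= 19 - 5 - 3
= 11


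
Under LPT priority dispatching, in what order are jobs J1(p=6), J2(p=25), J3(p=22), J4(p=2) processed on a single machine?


LPT: sort by longest processing time first
  J2: p=25
  J3: p=22
  J1: p=6
  J4: p=2
Order: J2 → J3 → J1 → J4


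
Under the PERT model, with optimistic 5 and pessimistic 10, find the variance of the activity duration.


σ² = ((p - o) / 6)² = (p - o)² / 36
= (10 - 5)² / 36
= 5² / 36
= 25 / 36
= 0.6944


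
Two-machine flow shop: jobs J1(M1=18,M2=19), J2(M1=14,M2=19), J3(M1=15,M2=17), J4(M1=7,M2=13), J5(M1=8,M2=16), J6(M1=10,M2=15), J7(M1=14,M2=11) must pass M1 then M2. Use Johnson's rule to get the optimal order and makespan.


Johnson's rule:
Group 1 (M1≤M2, sort by M1): ['J4', 'J5', 'J6', 'J2', 'J3', 'J1']
Group 2 (M1>M2, sort desc M2): ['J7']
Sequence: J4 → J5 → J6 → J2 → J3 → J1 → J7
Makespan calculation:
  J4: M1 done=7, M2 done=20
  J5: M1 done=15, M2 done=36
  J6: M1 done=25, M2 done=51
  J2: M1 done=39, M2 done=70
  J3: M1 done=54, M2 done=87
  J1: M1 done=72, M2 done=106
  J7: M1 done=86, M2 done=117
= Sequence: J4 → J5 → J6 → J2 → J3 → J1 → J7, Makespan: 117


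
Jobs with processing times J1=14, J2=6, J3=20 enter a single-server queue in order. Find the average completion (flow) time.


Completion times:
  J1: completes at 14
  J2: completes at 20
  J3: completes at 40
Sum = 74
Average = 74/3
= 24.67


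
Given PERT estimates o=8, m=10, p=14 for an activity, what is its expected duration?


te = (o + 4m + p) / 6
= (8 + 4×10 + 14) / 6
= (8 + 40 + 14) / 6
= 62 / 6
= 10.33


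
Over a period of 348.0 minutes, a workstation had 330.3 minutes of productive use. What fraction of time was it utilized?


Utilization = busy / total × 100
= 330.3 / 348.0 × 100
= 94.9%


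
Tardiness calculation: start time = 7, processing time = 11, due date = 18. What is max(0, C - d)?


Completion = start + processing = 7 + 11 = 18
Tardiness = max(0, C - d) = max(0, 18 - 18)
= max(0, 0)
= 0


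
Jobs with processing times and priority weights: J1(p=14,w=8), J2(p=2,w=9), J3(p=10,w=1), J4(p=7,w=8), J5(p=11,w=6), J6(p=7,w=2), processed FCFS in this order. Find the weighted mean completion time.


Completion times:
  J1: C=14, w×C=8×14=112
  J2: C=16, w×C=9×16=144
  J3: C=26, w×C=1×26=26
  J4: C=33, w×C=8×33=264
  J5: C=44, w×C=6×44=264
  J6: C=51, w×C=2×51=102
Sum w×C = 912
Sum w = 34
Weighted avg = 912/34
= 26.82


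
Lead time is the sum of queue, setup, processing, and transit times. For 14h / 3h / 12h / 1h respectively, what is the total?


Lead time = queue + setup + processing + transit
= 14 + 3 + 12 + 1
= 30 hours


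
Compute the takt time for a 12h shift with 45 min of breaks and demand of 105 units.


Available = 12×60 - 45 = 675 min
Takt time = 675 / 105
= 6.43 min/unit


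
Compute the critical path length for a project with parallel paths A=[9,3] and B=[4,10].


Path A: 9 + 3 = 12
Path B: 4 + 10 = 14
Critical path = longest = max(12, 14)
= 14 (Path B)


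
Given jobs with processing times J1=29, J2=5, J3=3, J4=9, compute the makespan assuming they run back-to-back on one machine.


Sequential makespan: sum all processing times
= 29 + 5 + 3 + 9
= 46 time units


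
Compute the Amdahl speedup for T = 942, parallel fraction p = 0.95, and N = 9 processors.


Amdahl's law: T_p = T × ((1-p) + p/N)
= 942 × ((1-0.95) + 0.95/9)
= 942 × (0.05 + 0.1056)
= 942 × 0.1556
= 146.53
Speedup = 942/146.53
= 6.43×


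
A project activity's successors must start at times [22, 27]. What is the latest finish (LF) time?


LF = min of all successor start times
Successors start at: [22, 27]
LF = min(22, 27)
= 22


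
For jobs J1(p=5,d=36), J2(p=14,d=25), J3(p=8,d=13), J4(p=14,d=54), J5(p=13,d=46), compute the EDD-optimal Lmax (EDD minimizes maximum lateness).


EDD order: J3 → J2 → J1 → J5 → J4
Completion and lateness:
  J3: C=8, d=13, L=8-13=-5
  J2: C=22, d=25, L=22-25=-3
  J1: C=27, d=36, L=27-36=-9
  J5: C=40, d=46, L=40-46=-6
  J4: C=54, d=54, L=54-54=0
Lmax = max(-5, -3, -9, -6, 0)
= 0


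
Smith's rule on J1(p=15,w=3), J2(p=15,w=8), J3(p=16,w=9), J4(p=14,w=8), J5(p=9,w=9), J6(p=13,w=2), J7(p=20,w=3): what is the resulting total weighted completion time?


WSPT order (by p/w): J5 → J4 → J3 → J2 → J1 → J6 → J7
  J5: C=9, w·C=9×9=81
  J4: C=23, w·C=8×23=184
  J3: C=39, w·C=9×39=351
  J2: C=54, w·C=8×54=432
  J1: C=69, w·C=3×69=207
  J6: C=82, w·C=2×82=164
  J7: C=102, w·C=3×102=306
Σ w·C = 1725
= 1725


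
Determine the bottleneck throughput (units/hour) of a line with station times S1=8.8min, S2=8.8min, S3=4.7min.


Bottleneck = longest station time
Station times: [8.8, 8.8, 4.7]
Max = 8.8 min
Rate = 60 / 8.8
= 6.82 units/hour (bottleneck: 8.8min)


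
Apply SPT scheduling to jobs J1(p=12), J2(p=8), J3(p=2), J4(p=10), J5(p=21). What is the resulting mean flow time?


SPT order: J3 → J2 → J4 → J1 → J5
Completion times:
  J3: C=2
  J2: C=10
  J4: C=20
  J1: C=32
  J5: C=53
Sum = 117, n = 5
Mean flow = 117/5
= 23.40


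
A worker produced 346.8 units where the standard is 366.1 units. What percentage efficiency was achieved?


Efficiency = (actual / standard) × 100
= (346.8 / 366.1) × 100
= 94.7%


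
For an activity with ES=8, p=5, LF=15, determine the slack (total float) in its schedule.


EF = ES + duration = 8 + 5 = 13
LS = LF - duration = 15 - 5 = 10
Total Float = LF - EF = 15 - 13
(or LS - ES = 10 - 8)
= 2


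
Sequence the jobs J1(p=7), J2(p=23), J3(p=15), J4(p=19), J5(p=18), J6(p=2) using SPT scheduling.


SPT: sort by shortest processing time
  J6: p=2
  J1: p=7
  J3: p=15
  J5: p=18
  J4: p=19
  J2: p=23
Order: J6 → J1 → J3 → J5 → J4 → J2


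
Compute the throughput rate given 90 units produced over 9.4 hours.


Throughput = units / time
= 90 / 9.4
= 9.6 units/hour


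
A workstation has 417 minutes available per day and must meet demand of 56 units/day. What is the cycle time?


Cycle time = available time / demand
= 417 / 56
= 7.45 min/unit


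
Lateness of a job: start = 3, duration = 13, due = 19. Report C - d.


Completion = 3 + 13 = 16
Lateness = C - d = 16 - 19
= -3


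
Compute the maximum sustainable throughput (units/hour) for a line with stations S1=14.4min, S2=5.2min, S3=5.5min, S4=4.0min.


Bottleneck = longest station time
Station times: [14.4, 5.2, 5.5, 4.0]
Max = 14.4 min
Rate = 60 / 14.4
= 4.17 units/hour (bottleneck: 14.4min)


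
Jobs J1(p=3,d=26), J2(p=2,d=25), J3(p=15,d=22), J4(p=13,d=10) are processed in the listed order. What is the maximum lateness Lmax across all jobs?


Lateness per job (L = C - d):
  J1: C=3, d=26, L=-23
  J2: C=5, d=25, L=-20
  J3: C=20, d=22, L=-2
  J4: C=33, d=10, L=23
Lmax = max(-23, -20, -2, 23)
= 23


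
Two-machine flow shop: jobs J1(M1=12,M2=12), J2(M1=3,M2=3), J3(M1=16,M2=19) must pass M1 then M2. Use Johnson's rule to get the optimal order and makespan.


Johnson's rule:
Group 1 (M1≤M2, sort by M1): ['J2', 'J1', 'J3']
Group 2 (M1>M2, sort desc M2): []
Sequence: J2 → J1 → J3
Makespan calculation:
  J2: M1 done=3, M2 done=6
  J1: M1 done=15, M2 done=27
  J3: M1 done=31, M2 done=50
= Sequence: J2 → J1 → J3, Makespan: 50


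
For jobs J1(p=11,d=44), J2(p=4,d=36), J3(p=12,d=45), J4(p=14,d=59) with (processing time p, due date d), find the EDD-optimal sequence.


EDD: sort by earliest due date
  J2: d=36, p=4
  J1: d=44, p=11
  J3: d=45, p=12
  J4: d=59, p=14
Order: J2 → J1 → J3 → J4


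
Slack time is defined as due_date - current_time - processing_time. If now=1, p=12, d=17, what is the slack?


Slack = due - current_time - processing
= 17 - 1 - 12
= 4


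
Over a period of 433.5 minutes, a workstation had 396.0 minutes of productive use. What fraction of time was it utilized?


Utilization = busy / total × 100
= 396.0 / 433.5 × 100
= 91.3%


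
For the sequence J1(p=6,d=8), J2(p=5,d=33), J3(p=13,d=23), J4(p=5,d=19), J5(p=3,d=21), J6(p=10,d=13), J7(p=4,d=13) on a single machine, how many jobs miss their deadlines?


Completion vs due date:
  J1: C=6, d=8 → on time
  J2: C=11, d=33 → on time
  J3: C=24, d=23 → TARDY
  J4: C=29, d=19 → TARDY
  J5: C=32, d=21 → TARDY
  J6: C=42, d=13 → TARDY
  J7: C=46, d=13 → TARDY
Tardy jobs: J3, J4, J5, J6, J7
Count = 5


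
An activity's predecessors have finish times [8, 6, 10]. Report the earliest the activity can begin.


ES = max of all predecessor completion times
Predecessors: [8, 6, 10]
ES = max(8, 6, 10)
= 10


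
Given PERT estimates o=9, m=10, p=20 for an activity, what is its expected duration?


te = (o + 4m + p) / 6
= (9 + 4×10 + 20) / 6
= (9 + 40 + 20) / 6
= 69 / 6
= 11.50


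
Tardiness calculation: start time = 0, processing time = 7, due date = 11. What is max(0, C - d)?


Completion = start + processing = 0 + 7 = 7
Tardiness = max(0, C - d) = max(0, 7 - 11)
= max(0, -4)
= 0


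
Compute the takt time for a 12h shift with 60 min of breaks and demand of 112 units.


Available = 12×60 - 60 = 660 min
Takt time = 660 / 112
= 5.89 min/unit


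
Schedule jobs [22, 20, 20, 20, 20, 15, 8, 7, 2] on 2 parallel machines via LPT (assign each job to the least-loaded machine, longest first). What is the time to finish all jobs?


Jobs (LPT sorted): [22, 20, 20, 20, 20, 15, 8, 7, 2]
Machines: 2
  J=22 → Machine 1 (load: 0+22=22)
  J=20 → Machine 2 (load: 0+20=20)
  J=20 → Machine 2 (load: 20+20=40)
  J=20 → Machine 1 (load: 22+20=42)
  J=20 → Machine 2 (load: 40+20=60)
  J=15 → Machine 1 (load: 42+15=57)
  J=8 → Machine 1 (load: 57+8=65)
  J=7 → Machine 2 (load: 60+7=67)
  J=2 → Machine 1 (load: 65+2=67)
Machine loads: [67, 67]
Makespan = max = 67 time units


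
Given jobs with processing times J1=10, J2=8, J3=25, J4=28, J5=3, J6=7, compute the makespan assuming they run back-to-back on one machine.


Sequential makespan: sum all processing times
= 10 + 8 + 25 + 28 + 3 + 7
= 81 time units


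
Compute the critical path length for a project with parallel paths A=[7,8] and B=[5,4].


Path A: 7 + 8 = 15
Path B: 5 + 4 = 9
Critical path = longest = max(15, 9)
= 15 (Path A)


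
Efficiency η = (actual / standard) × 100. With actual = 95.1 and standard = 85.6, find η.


Efficiency = (actual / standard) × 100
= (95.1 / 85.6) × 100
= 111.1%


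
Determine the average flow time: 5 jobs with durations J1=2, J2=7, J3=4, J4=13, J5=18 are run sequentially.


Completion times:
  J1: completes at 2
  J2: completes at 9
  J3: completes at 13
  J4: completes at 26
  J5: completes at 44
Sum = 94
Average = 94/5
= 18.80


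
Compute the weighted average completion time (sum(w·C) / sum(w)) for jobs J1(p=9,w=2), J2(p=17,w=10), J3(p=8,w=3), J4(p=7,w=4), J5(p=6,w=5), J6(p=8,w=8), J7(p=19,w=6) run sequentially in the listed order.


Completion times:
  J1: C=9, w×C=2×9=18
  J2: C=26, w×C=10×26=260
  J3: C=34, w×C=3×34=102
  J4: C=41, w×C=4×41=164
  J5: C=47, w×C=5×47=235
  J6: C=55, w×C=8×55=440
  J7: C=74, w×C=6×74=444
Sum w×C = 1663
Sum w = 38
Weighted avg = 1663/38
= 43.76


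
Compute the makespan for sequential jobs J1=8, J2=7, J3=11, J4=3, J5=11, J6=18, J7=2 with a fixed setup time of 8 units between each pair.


Makespan = Σ processing + (n-1) × setup
= (8 + 7 + 11 + 3 + 11 + 18 + 2) + (7-1)×8
= 60 + 48
= 108 time units


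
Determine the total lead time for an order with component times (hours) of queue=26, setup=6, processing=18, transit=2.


Lead time = queue + setup + processing + transit
= 26 + 6 + 18 + 2
= 52 hours


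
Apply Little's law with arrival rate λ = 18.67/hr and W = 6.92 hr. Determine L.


Little's law: L = λ × W
= 18.67 × 6.92
= 129.20


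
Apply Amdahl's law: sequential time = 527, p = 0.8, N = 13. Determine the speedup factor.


Amdahl's law: T_p = T × ((1-p) + p/N)
= 527 × ((1-0.8) + 0.8/13)
= 527 × (0.20 + 0.0615)
= 527 × 0.2615
= 137.83
Speedup = 527/137.83
= 3.82×


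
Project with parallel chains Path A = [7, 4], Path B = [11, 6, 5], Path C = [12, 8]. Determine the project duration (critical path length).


Path A: 7 + 4 = 11
Path B: 11 + 6 + 5 = 22
Path C: 12 + 8 = 20
Critical path = longest = max(11, 22, 20)
= 22 (Path B)


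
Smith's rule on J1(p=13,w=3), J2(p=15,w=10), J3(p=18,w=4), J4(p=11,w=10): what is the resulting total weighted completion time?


WSPT order (by p/w): J4 → J2 → J1 → J3
  J4: C=11, w·C=10×11=110
  J2: C=26, w·C=10×26=260
  J1: C=39, w·C=3×39=117
  J3: C=57, w·C=4×57=228
Σ w·C = 715
= 715


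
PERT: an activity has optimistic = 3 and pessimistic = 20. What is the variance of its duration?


σ² = ((p - o) / 6)² = (p - o)² / 36
= (20 - 3)² / 36
= 17² / 36
= 289 / 36
= 8.0278


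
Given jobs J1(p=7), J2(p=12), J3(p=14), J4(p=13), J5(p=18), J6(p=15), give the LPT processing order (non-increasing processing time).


LPT: sort by longest processing time first
  J5: p=18
  J6: p=15
  J3: p=14
  J4: p=13
  J2: p=12
  J1: p=7
Order: J5 → J6 → J3 → J4 → J2 → J1


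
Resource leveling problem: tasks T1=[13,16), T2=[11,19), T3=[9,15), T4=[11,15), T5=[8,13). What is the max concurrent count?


Check each time point for overlaps:
  t=11: 4 tasks active (T2, T3, T4, T5)
Max concurrent = 4


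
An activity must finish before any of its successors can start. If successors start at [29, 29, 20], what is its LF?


LF = min of all successor start times
Successors start at: [29, 29, 20]
LF = min(29, 29, 20)
= 20


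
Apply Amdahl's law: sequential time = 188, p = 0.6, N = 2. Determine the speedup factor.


Amdahl's law: T_p = T × ((1-p) + p/N)
= 188 × ((1-0.6) + 0.6/2)
= 188 × (0.40 + 0.3000)
= 188 × 0.7000
= 131.60
Speedup = 188/131.60
= 1.43×


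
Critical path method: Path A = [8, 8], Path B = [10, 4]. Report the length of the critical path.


Path A: 8 + 8 = 16
Path B: 10 + 4 = 14
Critical path = longest = max(16, 14)
= 16 (Path A)


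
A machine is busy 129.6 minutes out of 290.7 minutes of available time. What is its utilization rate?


Utilization = busy / total × 100
= 129.6 / 290.7 × 100
= 44.6%


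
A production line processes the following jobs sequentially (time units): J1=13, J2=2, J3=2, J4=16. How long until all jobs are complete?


Sequential makespan: sum all processing times
= 13 + 2 + 2 + 16
= 33 time units


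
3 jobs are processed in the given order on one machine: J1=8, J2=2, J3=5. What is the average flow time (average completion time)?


Completion times:
  J1: completes at 8
  J2: completes at 10
  J3: completes at 15
Sum = 33
Average = 33/3
= 11.00


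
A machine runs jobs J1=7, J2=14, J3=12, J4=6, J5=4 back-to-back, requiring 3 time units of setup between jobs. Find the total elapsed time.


Makespan = Σ processing + (n-1) × setup
= (7 + 14 + 12 + 6 + 4) + (5-1)×3
= 43 + 12
= 55 time units


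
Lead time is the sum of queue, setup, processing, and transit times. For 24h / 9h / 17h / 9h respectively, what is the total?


Lead time = queue + setup + processing + transit
= 24 + 9 + 17 + 9
= 59 hours


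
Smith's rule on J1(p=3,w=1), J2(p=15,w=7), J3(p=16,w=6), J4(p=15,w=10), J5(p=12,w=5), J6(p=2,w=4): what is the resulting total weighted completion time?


WSPT order (by p/w): J6 → J4 → J2 → J5 → J3 → J1
  J6: C=2, w·C=4×2=8
  J4: C=17, w·C=10×17=170
  J2: C=32, w·C=7×32=224
  J5: C=44, w·C=5×44=220
  J3: C=60, w·C=6×60=360
  J1: C=63, w·C=1×63=63
Σ w·C = 1045
= 1045
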